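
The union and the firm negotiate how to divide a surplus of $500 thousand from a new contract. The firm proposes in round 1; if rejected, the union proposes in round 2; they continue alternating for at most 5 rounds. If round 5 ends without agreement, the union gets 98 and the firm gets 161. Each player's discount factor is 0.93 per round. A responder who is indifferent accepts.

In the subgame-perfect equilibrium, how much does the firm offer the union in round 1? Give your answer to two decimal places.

Round 5 (the firm proposes): the union gets 98 if talks fail, so the firm offers 98 and keeps 402.
Round 4 (the union proposes): the firm can get 402 next round, worth 0.93 × 402 = 373.86 now, so the union offers 373.86, keeping 126.14.
Round 3 (the firm proposes): the union can get 126.14 next round, worth 0.93 × 126.14 = 117.3102 now; the firm offers that and keeps 382.6898.
Round 2 (the union proposes): the firm can get 382.6898 next round, worth 0.93 × 382.6898 = 355.901514 now; the union offers that and keeps 144.098486.
Round 1 (the firm proposes): the union can get 144.098486 next round, worth 0.93 × 144.098486 = 134.01159198 now. The firm offers 134.01159198 and keeps 500 − 134.01159198 = 365.98840802.

134.01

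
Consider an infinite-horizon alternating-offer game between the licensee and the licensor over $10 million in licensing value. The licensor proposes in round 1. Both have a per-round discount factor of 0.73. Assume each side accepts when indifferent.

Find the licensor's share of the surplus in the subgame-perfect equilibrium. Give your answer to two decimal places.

Let x be the licensor's share when the licensor proposes and y be the licensee's share when the licensee proposes.
The licensee accepts iff offered ≥ 0.73·y, so x = 10 − 0.73y. Symmetrically y = 10 − 0.73x.
Substituting: x = 10 − 0.73(10 − 0.73x), giving x(1 − 0.73·0.73) = 10(1 − 0.73).
So x = 10 × 0.27 / 0.4671 ≈ 5.7803, and the licensee receives 10 − x ≈ 4.2197.

5.78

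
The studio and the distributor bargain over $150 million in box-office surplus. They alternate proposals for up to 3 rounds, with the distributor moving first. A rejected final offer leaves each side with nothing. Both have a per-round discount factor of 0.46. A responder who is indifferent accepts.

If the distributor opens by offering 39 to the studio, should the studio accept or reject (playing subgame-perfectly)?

Round 3 (the distributor proposes): the studio will accept anything ≥ 0, so the distributor offers 0 and keeps 150.
Round 2 (the studio proposes): the distributor can get 150 next round, worth 0.46 × 150 = 69 now, so the studio offers 69, keeping 81.
So by rejecting in round 1, the studio gets 81 next round, worth 0.46 × 81 = 37.26 now.
Offer 39 ≥ 37.26, so the studio accepts.

Accept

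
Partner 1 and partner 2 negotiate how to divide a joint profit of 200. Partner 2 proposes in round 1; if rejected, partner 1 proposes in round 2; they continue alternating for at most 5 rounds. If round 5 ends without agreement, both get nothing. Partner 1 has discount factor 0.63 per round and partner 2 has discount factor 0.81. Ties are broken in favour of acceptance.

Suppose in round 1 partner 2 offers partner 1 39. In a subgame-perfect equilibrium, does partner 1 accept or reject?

Round 5 (partner 2 proposes): partner 1 will accept anything ≥ 0, so partner 2 offers 0 and keeps 200.
Round 4 (partner 1 proposes): partner 2 can get 200 next round, worth 0.81 × 200 = 162 now, so partner 1 offers 162, keeping 38.
Round 3 (partner 2 proposes): partner 1 can get 38 next round, worth 0.63 × 38 = 23.94 now. Partner 2 offers 23.94 and keeps 200 − 23.94 = 176.06.
Round 2 (partner 1 proposes): partner 2 can get 176.06 next round, worth 0.81 × 176.06 = 142.6086 now, so partner 1 offers 142.6086, keeping 57.3914.
So by rejecting in round 1, partner 1 gets 57.3914 next round, worth 0.63 × 57.3914 = 36.156582 now.
Offer 39 ≥ 36.156582, so partner 1 accepts.

Accept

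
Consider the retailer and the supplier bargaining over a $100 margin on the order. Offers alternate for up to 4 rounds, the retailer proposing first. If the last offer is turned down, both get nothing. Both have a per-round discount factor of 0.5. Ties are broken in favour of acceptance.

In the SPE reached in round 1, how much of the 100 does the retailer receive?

62.5

Round 4 (the supplier proposes): rejection yields 0 for the retailer; the supplier offers 0 and keeps 100.
Round 3 (the retailer proposes): the supplier can get 100 next round, worth 0.5 × 100 = 50 now, so the retailer offers 50, keeping 50.
Round 2 (the supplier proposes): the retailer can get 50 next round, worth 0.5 × 50 = 25 now. The supplier offers 25 and keeps 100 − 25 = 75.
Round 1 (the retailer proposes): the supplier can get 75 next round, worth 0.5 × 75 = 37.5 now, so the retailer offers 37.5, keeping 62.5.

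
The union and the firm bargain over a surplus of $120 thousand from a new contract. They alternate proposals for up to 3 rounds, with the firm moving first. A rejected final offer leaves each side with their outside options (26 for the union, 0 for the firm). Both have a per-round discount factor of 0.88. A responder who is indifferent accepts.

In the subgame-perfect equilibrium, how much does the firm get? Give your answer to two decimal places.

87.19

Round 3 (the firm proposes): the union gets 26 if talks fail, so the firm offers 26 and keeps 94.
Round 2 (the union proposes): the firm can get 94 next round, worth 0.88 × 94 = 82.72 now; the union offers that and keeps 37.28.
Round 1 (the firm proposes): the union can get 37.28 next round, worth 0.88 × 37.28 = 32.8064 now. The firm offers 32.8064 and keeps 120 − 32.8064 = 87.1936.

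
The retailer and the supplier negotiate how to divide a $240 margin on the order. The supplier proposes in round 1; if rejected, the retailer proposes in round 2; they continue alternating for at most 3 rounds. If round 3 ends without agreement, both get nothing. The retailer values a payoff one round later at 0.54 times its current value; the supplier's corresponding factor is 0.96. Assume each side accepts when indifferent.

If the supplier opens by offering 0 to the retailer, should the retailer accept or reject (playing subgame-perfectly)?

Work out the retailer's continuation value if the offer is rejected.
Round 3 (the supplier proposes): rejection yields 0 for the retailer; the supplier offers 0 and keeps 240.
Round 2 (the retailer proposes): the supplier can get 240 next round, worth 0.96 × 240 = 230.4 now. The retailer offers 230.4 and keeps 240 − 230.4 = 9.6.
So by rejecting in round 1, the retailer gets 9.6 next round, worth 0.54 × 9.6 = 5.184 now.
Offer 0 < 5.184, so the retailer rejects.

Reject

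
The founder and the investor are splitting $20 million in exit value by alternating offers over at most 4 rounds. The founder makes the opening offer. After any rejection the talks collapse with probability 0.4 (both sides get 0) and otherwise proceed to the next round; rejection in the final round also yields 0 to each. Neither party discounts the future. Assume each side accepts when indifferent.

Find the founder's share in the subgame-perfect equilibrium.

By backward induction:
Round 4 (the investor proposes): the founder will accept anything ≥ 0, so the investor offers 0 and keeps 20.
Round 3 (the founder proposes): rejecting gives the investor an expected 0.6 × 20 = 12, so the founder offers 12, keeping 8.
Round 2 (the investor proposes): rejecting gives the founder an expected 0.6 × 8 = 4.8. The investor offers 4.8 and keeps 20 − 4.8 = 15.2.
Round 1 (the founder proposes): rejecting gives the investor an expected 0.6 × 15.2 = 9.12. The founder offers 9.12 and keeps 20 − 9.12 = 10.88.

10.88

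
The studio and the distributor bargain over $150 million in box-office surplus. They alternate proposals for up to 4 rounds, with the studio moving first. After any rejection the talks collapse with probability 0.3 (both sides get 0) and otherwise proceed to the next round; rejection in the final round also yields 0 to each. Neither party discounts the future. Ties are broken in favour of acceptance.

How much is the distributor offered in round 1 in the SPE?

82.95

Round 4 (the distributor proposes): the studio will accept anything ≥ 0, so the distributor offers 0 and keeps 150.
Round 3 (the studio proposes): rejecting gives the distributor an expected 0.7 × 150 = 105; the studio offers that and keeps 45.
Round 2 (the distributor proposes): rejecting gives the studio an expected 0.7 × 45 = 31.5, so the distributor offers 31.5, keeping 118.5.
Round 1 (the studio proposes): rejecting gives the distributor an expected 0.7 × 118.5 = 82.95. The studio offers 82.95 and keeps 150 − 82.95 = 67.05.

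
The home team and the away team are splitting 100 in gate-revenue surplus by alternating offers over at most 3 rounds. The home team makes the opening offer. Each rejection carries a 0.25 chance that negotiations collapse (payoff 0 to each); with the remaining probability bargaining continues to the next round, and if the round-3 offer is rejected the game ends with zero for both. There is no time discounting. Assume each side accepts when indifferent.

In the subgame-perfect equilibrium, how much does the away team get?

18.75

By backward induction:
Round 3 (the home team proposes): the away team will accept anything ≥ 0, so the home team offers 0 and keeps 100.
Round 2 (the away team proposes): rejecting gives the home team an expected 0.75 × 100 = 75. The away team offers 75 and keeps 100 − 75 = 25.
Round 1 (the home team proposes): rejecting gives the away team an expected 0.75 × 25 = 18.75. The home team offers 18.75 and keeps 100 − 18.75 = 81.25.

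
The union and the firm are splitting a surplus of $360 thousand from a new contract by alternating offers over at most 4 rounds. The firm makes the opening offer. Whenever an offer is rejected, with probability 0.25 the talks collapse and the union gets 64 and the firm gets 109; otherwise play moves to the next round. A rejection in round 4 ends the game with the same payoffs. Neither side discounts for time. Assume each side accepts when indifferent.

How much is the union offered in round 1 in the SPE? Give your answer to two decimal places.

177.95

By backward induction:
Round 4 (the union proposes): the firm gets 109 if talks fail, so the union offers 109 and keeps 251.
Round 3 (the firm proposes): rejecting gives the union an expected 0.75 × 251 + 0.25 × 64 = 204.25, so the firm offers 204.25, keeping 155.75.
Round 2 (the union proposes): rejecting gives the firm an expected 0.75 × 155.75 + 0.25 × 109 = 144.0625; the union offers that and keeps 215.9375.
Round 1 (the firm proposes): rejecting gives the union an expected 0.75 × 215.9375 + 0.25 × 64 = 177.953125; the firm offers that and keeps 182.046875.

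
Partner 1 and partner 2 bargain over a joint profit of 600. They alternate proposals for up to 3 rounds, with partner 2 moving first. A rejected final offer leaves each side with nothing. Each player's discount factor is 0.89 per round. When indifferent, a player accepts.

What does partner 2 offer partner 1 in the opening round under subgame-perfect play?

Round 3 (partner 2 proposes): rejection yields 0 for partner 1; partner 2 offers 0 and keeps 600.
Round 2 (partner 1 proposes): partner 2 can get 600 next round, worth 0.89 × 600 = 534 now, so partner 1 offers 534, keeping 66.
Round 1 (partner 2 proposes): partner 1 can get 66 next round, worth 0.89 × 66 = 58.74 now. Partner 2 offers 58.74 and keeps 600 − 58.74 = 541.26.

58.74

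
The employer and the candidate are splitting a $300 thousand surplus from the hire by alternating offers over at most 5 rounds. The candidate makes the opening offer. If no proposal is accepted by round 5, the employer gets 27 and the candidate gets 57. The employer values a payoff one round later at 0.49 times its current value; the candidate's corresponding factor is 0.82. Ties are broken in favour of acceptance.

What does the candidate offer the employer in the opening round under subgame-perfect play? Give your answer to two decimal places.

41.45

Round 5 (the candidate proposes): the employer gets 27 if talks fail, so the candidate offers 27 and keeps 273.
Round 4 (the employer proposes): the candidate can get 273 next round, worth 0.82 × 273 = 223.86 now; the employer offers that and keeps 76.14.
Round 3 (the candidate proposes): the employer can get 76.14 next round, worth 0.49 × 76.14 = 37.3086 now. The candidate offers 37.3086 and keeps 300 − 37.3086 = 262.6914.
Round 2 (the employer proposes): the candidate can get 262.6914 next round, worth 0.82 × 262.6914 = 215.406948 now, so the employer offers 215.406948, keeping 84.593052.
Round 1 (the candidate proposes): the employer can get 84.593052 next round, worth 0.49 × 84.593052 = 41.45059548 now; the candidate offers that and keeps 258.54940452.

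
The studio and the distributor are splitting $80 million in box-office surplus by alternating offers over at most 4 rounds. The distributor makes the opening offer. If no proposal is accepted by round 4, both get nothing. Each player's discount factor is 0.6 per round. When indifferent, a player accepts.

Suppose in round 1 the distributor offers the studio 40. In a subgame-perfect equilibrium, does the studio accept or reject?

Round 4 (the studio proposes): rejection yields 0 for the distributor; the studio offers 0 and keeps 80.
Round 3 (the distributor proposes): the studio can get 80 next round, worth 0.6 × 80 = 48 now; the distributor offers that and keeps 32.
Round 2 (the studio proposes): the distributor can get 32 next round, worth 0.6 × 32 = 19.2 now; the studio offers that and keeps 60.8.
So by rejecting in round 1, the studio gets 60.8 next round, worth 0.6 × 60.8 = 36.48 now.
Offer 40 ≥ 36.48, so the studio accepts.

Accept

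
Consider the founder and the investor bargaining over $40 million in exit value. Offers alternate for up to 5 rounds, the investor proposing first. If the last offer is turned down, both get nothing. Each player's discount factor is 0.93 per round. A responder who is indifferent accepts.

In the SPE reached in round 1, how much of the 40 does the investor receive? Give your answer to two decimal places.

By backward induction:
Round 5 (the investor proposes): the founder will accept anything ≥ 0, so the investor offers 0 and keeps 40.
Round 4 (the founder proposes): the investor can get 40 next round, worth 0.93 × 40 = 37.2 now, so the founder offers 37.2, keeping 2.8.
Round 3 (the investor proposes): the founder can get 2.8 next round, worth 0.93 × 2.8 = 2.604 now, so the investor offers 2.604, keeping 37.396.
Round 2 (the founder proposes): the investor can get 37.396 next round, worth 0.93 × 37.396 = 34.77828 now, so the founder offers 34.77828, keeping 5.22172.
Round 1 (the investor proposes): the founder can get 5.22172 next round, worth 0.93 × 5.22172 = 4.8561996 now; the investor offers that and keeps 35.1438004.

35.14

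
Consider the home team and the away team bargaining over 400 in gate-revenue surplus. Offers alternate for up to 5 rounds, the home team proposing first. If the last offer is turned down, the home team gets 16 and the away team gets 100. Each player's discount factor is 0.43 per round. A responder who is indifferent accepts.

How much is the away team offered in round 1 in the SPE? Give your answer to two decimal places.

119.59

Work backward from the last round.
Round 5 (the home team proposes): the away team gets 100 if talks fail, so the home team offers 100 and keeps 300.
Round 4 (the away team proposes): the home team can get 300 next round, worth 0.43 × 300 = 129 now; the away team offers that and keeps 271.
Round 3 (the home team proposes): the away team can get 271 next round, worth 0.43 × 271 = 116.53 now, so the home team offers 116.53, keeping 283.47.
Round 2 (the away team proposes): the home team can get 283.47 next round, worth 0.43 × 283.47 = 121.8921 now. The away team offers 121.8921 and keeps 400 − 121.8921 = 278.1079.
Round 1 (the home team proposes): the away team can get 278.1079 next round, worth 0.43 × 278.1079 = 119.586397 now. The home team offers 119.586397 and keeps 400 − 119.586397 = 280.413603.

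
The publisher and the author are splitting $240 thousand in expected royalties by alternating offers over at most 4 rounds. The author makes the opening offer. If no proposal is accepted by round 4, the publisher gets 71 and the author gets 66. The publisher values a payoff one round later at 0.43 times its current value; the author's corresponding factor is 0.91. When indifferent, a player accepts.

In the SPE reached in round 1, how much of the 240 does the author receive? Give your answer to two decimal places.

By backward induction:
Round 4 (the publisher proposes): the author gets 66 if talks fail, so the publisher offers 66 and keeps 174.
Round 3 (the author proposes): the publisher can get 174 next round, worth 0.43 × 174 = 74.82 now, so the author offers 74.82, keeping 165.18.
Round 2 (the publisher proposes): the author can get 165.18 next round, worth 0.91 × 165.18 = 150.3138 now, so the publisher offers 150.3138, keeping 89.6862.
Round 1 (the author proposes): the publisher can get 89.6862 next round, worth 0.43 × 89.6862 = 38.565066 now, so the author offers 38.565066, keeping 201.434934.

201.43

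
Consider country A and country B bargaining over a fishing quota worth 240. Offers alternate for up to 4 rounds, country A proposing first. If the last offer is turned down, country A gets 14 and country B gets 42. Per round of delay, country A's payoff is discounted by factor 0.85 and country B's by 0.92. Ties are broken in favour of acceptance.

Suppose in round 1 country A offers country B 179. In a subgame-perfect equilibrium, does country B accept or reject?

Reject

Round 4 (country B proposes): country A gets 14 if talks fail, so country B offers 14 and keeps 226.
Round 3 (country A proposes): country B can get 226 next round, worth 0.92 × 226 = 207.92 now, so country A offers 207.92, keeping 32.08.
Round 2 (country B proposes): country A can get 32.08 next round, worth 0.85 × 32.08 = 27.268 now; country B offers that and keeps 212.732.
So by rejecting in round 1, country B gets 212.732 next round, worth 0.92 × 212.732 = 195.71344 now.
Offer 179 < 195.71344, so country B rejects.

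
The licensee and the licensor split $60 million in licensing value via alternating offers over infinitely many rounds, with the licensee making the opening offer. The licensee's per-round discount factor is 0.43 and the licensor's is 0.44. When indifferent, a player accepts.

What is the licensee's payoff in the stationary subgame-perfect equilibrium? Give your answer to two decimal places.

In a stationary SPE each proposer offers the other exactly their discounted continuation value.
If the licensee keeps x when proposing and the licensor keeps y when proposing, then x = 60 − 0.44y and y = 60 − 0.43x.
Solving: x = 60(1 − 0.44) / (1 − 0.43·0.44) = 33.6 / 0.8108 ≈ 41.4406.
The licensor gets 60 − 41.4406 ≈ 18.5594.

41.44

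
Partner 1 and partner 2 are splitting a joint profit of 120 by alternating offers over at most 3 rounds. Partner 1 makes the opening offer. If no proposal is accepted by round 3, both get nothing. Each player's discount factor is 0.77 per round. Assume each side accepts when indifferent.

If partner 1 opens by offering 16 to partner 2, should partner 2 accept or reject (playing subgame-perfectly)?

Work out partner 2's continuation value if the offer is rejected.
Round 3 (partner 1 proposes): partner 2 will accept anything ≥ 0, so partner 1 offers 0 and keeps 120.
Round 2 (partner 2 proposes): partner 1 can get 120 next round, worth 0.77 × 120 = 92.4 now. Partner 2 offers 92.4 and keeps 120 − 92.4 = 27.6.
So by rejecting in round 1, partner 2 gets 27.6 next round, worth 0.77 × 27.6 = 21.252 now.
Offer 16 < 21.252, so partner 2 rejects.

Reject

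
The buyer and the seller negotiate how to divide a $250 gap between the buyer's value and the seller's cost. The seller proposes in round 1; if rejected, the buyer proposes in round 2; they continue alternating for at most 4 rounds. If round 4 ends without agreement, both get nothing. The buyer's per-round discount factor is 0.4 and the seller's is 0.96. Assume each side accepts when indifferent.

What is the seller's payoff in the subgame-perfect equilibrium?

Round 4 (the buyer proposes): the seller will accept anything ≥ 0, so the buyer offers 0 and keeps 250.
Round 3 (the seller proposes): the buyer can get 250 next round, worth 0.4 × 250 = 100 now, so the seller offers 100, keeping 150.
Round 2 (the buyer proposes): the seller can get 150 next round, worth 0.96 × 150 = 144 now. The buyer offers 144 and keeps 250 − 144 = 106.
Round 1 (the seller proposes): the buyer can get 106 next round, worth 0.4 × 106 = 42.4 now. The seller offers 42.4 and keeps 250 − 42.4 = 207.6.

207.6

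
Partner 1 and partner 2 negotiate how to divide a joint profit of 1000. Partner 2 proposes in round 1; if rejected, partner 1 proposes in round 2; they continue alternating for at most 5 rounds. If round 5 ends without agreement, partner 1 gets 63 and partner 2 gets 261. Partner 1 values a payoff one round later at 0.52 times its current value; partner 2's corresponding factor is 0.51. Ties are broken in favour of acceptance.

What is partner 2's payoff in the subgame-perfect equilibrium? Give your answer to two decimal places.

673.20

Work backward from the last round.
Round 5 (partner 2 proposes): partner 1 gets 63 if talks fail, so partner 2 offers 63 and keeps 937.
Round 4 (partner 1 proposes): partner 2 can get 937 next round, worth 0.51 × 937 = 477.87 now; partner 1 offers that and keeps 522.13.
Round 3 (partner 2 proposes): partner 1 can get 522.13 next round, worth 0.52 × 522.13 = 271.5076 now; partner 2 offers that and keeps 728.4924.
Round 2 (partner 1 proposes): partner 2 can get 728.4924 next round, worth 0.51 × 728.4924 = 371.531124 now, so partner 1 offers 371.531124, keeping 628.468876.
Round 1 (partner 2 proposes): partner 1 can get 628.468876 next round, worth 0.52 × 628.468876 = 326.80381552 now; partner 2 offers that and keeps 673.19618448.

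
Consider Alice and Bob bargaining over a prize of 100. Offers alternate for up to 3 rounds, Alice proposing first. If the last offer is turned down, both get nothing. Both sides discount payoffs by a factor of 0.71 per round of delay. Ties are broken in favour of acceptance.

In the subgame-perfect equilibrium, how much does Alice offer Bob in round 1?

Solve by backward induction from round 3.
Round 3 (Alice proposes): Bob will accept anything ≥ 0, so Alice offers 0 and keeps 100.
Round 2 (Bob proposes): Alice can get 100 next round, worth 0.71 × 100 = 71 now, so Bob offers 71, keeping 29.
Round 1 (Alice proposes): Bob can get 29 next round, worth 0.71 × 29 = 20.59 now; Alice offers that and keeps 79.41.

20.59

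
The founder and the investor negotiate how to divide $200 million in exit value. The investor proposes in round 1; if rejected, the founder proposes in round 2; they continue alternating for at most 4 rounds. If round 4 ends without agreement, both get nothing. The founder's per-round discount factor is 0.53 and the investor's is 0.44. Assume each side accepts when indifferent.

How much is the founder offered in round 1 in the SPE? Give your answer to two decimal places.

84.08

Round 4 (the founder proposes): rejection yields 0 for the investor; the founder offers 0 and keeps 200.
Round 3 (the investor proposes): the founder can get 200 next round, worth 0.53 × 200 = 106 now. The investor offers 106 and keeps 200 − 106 = 94.
Round 2 (the founder proposes): the investor can get 94 next round, worth 0.44 × 94 = 41.36 now, so the founder offers 41.36, keeping 158.64.
Round 1 (the investor proposes): the founder can get 158.64 next round, worth 0.53 × 158.64 = 84.0792 now. The investor offers 84.0792 and keeps 200 − 84.0792 = 115.9208.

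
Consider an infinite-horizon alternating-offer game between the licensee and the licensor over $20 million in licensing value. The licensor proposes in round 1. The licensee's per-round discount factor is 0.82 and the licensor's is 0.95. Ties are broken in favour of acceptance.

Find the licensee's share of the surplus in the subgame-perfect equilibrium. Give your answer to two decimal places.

3.71

In a stationary SPE each proposer offers the other exactly their discounted continuation value.
If the licensor keeps x when proposing and the licensee keeps y when proposing, then x = 20 − 0.82y and y = 20 − 0.95x.
Solving: x = 20(1 − 0.82) / (1 − 0.95·0.82) = 3.6 / 0.221 ≈ 16.2896.
The licensee gets 20 − 16.2896 ≈ 3.7104.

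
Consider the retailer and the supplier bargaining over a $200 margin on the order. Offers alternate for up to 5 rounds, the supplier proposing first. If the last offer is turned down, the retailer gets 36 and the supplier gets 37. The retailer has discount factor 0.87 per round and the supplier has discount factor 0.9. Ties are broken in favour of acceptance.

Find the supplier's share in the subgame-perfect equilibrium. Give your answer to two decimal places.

Round 5 (the supplier proposes): the retailer gets 36 if talks fail, so the supplier offers 36 and keeps 164.
Round 4 (the retailer proposes): the supplier can get 164 next round, worth 0.9 × 164 = 147.6 now. The retailer offers 147.6 and keeps 200 − 147.6 = 52.4.
Round 3 (the supplier proposes): the retailer can get 52.4 next round, worth 0.87 × 52.4 = 45.588 now, so the supplier offers 45.588, keeping 154.412.
Round 2 (the retailer proposes): the supplier can get 154.412 next round, worth 0.9 × 154.412 = 138.9708 now, so the retailer offers 138.9708, keeping 61.0292.
Round 1 (the supplier proposes): the retailer can get 61.0292 next round, worth 0.87 × 61.0292 = 53.095404 now. The supplier offers 53.095404 and keeps 200 − 53.095404 = 146.904596.

146.90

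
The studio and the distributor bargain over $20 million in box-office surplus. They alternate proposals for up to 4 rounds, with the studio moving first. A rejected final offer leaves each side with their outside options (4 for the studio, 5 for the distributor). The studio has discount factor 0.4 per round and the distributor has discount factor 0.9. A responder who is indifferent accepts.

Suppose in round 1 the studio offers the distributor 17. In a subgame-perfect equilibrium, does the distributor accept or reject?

Work out the distributor's continuation value if the offer is rejected.
Round 4 (the distributor proposes): the studio gets 4 if talks fail, so the distributor offers 4 and keeps 16.
Round 3 (the studio proposes): the distributor can get 16 next round, worth 0.9 × 16 = 14.4 now; the studio offers that and keeps 5.6.
Round 2 (the distributor proposes): the studio can get 5.6 next round, worth 0.4 × 5.6 = 2.24 now. The distributor offers 2.24 and keeps 20 − 2.24 = 17.76.
So by rejecting in round 1, the distributor gets 17.76 next round, worth 0.9 × 17.76 = 15.984 now.
Offer 17 ≥ 15.984, so the distributor accepts.

Accept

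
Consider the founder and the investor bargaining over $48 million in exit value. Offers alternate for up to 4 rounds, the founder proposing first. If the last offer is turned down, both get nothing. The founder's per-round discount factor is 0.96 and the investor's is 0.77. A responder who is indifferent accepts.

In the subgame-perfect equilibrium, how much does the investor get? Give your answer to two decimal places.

28.80

Solve by backward induction from round 4.
Round 4 (the investor proposes): the founder will accept anything ≥ 0, so the investor offers 0 and keeps 48.
Round 3 (the founder proposes): the investor can get 48 next round, worth 0.77 × 48 = 36.96 now. The founder offers 36.96 and keeps 48 − 36.96 = 11.04.
Round 2 (the investor proposes): the founder can get 11.04 next round, worth 0.96 × 11.04 = 10.5984 now, so the investor offers 10.5984, keeping 37.4016.
Round 1 (the founder proposes): the investor can get 37.4016 next round, worth 0.77 × 37.4016 = 28.799232 now. The founder offers 28.799232 and keeps 48 − 28.799232 = 19.200768.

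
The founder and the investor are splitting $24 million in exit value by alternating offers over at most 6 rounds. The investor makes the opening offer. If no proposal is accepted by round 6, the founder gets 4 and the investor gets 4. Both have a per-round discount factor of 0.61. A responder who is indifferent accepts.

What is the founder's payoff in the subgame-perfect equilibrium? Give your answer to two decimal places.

9.52

Round 6 (the founder proposes): the investor gets 4 if talks fail, so the founder offers 4 and keeps 20.
Round 5 (the investor proposes): the founder can get 20 next round, worth 0.61 × 20 = 12.2 now, so the investor offers 12.2, keeping 11.8.
Round 4 (the founder proposes): the investor can get 11.8 next round, worth 0.61 × 11.8 = 7.198 now. The founder offers 7.198 and keeps 24 − 7.198 = 16.802.
Round 3 (the investor proposes): the founder can get 16.802 next round, worth 0.61 × 16.802 = 10.24922 now. The investor offers 10.24922 and keeps 24 − 10.24922 = 13.75078.
Round 2 (the founder proposes): the investor can get 13.75078 next round, worth 0.61 × 13.75078 = 8.3879758 now, so the founder offers 8.3879758, keeping 15.6120242.
Round 1 (the investor proposes): the founder can get 15.6120242 next round, worth 0.61 × 15.6120242 = 9.523334762 now. The investor offers 9.523334762 and keeps 24 − 9.523334762 = 14.476665238.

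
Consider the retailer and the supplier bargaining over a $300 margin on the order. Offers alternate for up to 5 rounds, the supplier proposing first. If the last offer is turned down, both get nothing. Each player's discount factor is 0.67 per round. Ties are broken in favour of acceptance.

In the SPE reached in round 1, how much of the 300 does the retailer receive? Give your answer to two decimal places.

Round 5 (the supplier proposes): rejection yields 0 for the retailer; the supplier offers 0 and keeps 300.
Round 4 (the retailer proposes): the supplier can get 300 next round, worth 0.67 × 300 = 201 now; the retailer offers that and keeps 99.
Round 3 (the supplier proposes): the retailer can get 99 next round, worth 0.67 × 99 = 66.33 now. The supplier offers 66.33 and keeps 300 − 66.33 = 233.67.
Round 2 (the retailer proposes): the supplier can get 233.67 next round, worth 0.67 × 233.67 = 156.5589 now, so the retailer offers 156.5589, keeping 143.4411.
Round 1 (the supplier proposes): the retailer can get 143.4411 next round, worth 0.67 × 143.4411 = 96.105537 now. The supplier offers 96.105537 and keeps 300 − 96.105537 = 203.894463.

96.11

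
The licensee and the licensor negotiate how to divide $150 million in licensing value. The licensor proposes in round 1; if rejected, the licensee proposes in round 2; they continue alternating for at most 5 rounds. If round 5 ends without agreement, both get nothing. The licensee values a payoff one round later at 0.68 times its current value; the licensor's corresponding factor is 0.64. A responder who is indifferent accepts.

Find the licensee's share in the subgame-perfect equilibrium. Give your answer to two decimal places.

Work backward from the last round.
Round 5 (the licensor proposes): the licensee will accept anything ≥ 0, so the licensor offers 0 and keeps 150.
Round 4 (the licensee proposes): the licensor can get 150 next round, worth 0.64 × 150 = 96 now, so the licensee offers 96, keeping 54.
Round 3 (the licensor proposes): the licensee can get 54 next round, worth 0.68 × 54 = 36.72 now; the licensor offers that and keeps 113.28.
Round 2 (the licensee proposes): the licensor can get 113.28 next round, worth 0.64 × 113.28 = 72.4992 now, so the licensee offers 72.4992, keeping 77.5008.
Round 1 (the licensor proposes): the licensee can get 77.5008 next round, worth 0.68 × 77.5008 = 52.700544 now; the licensor offers that and keeps 97.299456.

52.70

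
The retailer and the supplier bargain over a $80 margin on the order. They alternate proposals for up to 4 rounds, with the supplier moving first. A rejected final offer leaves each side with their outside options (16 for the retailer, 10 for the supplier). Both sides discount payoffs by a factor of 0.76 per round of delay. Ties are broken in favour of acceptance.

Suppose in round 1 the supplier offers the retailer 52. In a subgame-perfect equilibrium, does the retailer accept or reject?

Accept

Round 4 (the retailer proposes): the supplier gets 10 if talks fail, so the retailer offers 10 and keeps 70.
Round 3 (the supplier proposes): the retailer can get 70 next round, worth 0.76 × 70 = 53.2 now. The supplier offers 53.2 and keeps 80 − 53.2 = 26.8.
Round 2 (the retailer proposes): the supplier can get 26.8 next round, worth 0.76 × 26.8 = 20.368 now. The retailer offers 20.368 and keeps 80 − 20.368 = 59.632.
So by rejecting in round 1, the retailer gets 59.632 next round, worth 0.76 × 59.632 = 45.32032 now.
Offer 52 ≥ 45.32032, so the retailer accepts.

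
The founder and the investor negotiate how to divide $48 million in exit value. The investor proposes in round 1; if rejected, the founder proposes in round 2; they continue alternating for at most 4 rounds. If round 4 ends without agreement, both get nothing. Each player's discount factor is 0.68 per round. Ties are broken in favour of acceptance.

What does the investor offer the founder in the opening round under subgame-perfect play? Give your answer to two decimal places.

25.54

Round 4 (the founder proposes): the investor will accept anything ≥ 0, so the founder offers 0 and keeps 48.
Round 3 (the investor proposes): the founder can get 48 next round, worth 0.68 × 48 = 32.64 now, so the investor offers 32.64, keeping 15.36.
Round 2 (the founder proposes): the investor can get 15.36 next round, worth 0.68 × 15.36 = 10.4448 now; the founder offers that and keeps 37.5552.
Round 1 (the investor proposes): the founder can get 37.5552 next round, worth 0.68 × 37.5552 = 25.537536 now. The investor offers 25.537536 and keeps 48 − 25.537536 = 22.462464.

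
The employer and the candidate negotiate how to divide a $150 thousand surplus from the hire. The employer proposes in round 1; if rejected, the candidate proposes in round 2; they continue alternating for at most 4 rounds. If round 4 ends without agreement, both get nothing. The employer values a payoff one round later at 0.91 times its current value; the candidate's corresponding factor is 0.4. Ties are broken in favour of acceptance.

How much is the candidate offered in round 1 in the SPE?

27.24

Round 4 (the candidate proposes): the employer will accept anything ≥ 0, so the candidate offers 0 and keeps 150.
Round 3 (the employer proposes): the candidate can get 150 next round, worth 0.4 × 150 = 60 now, so the employer offers 60, keeping 90.
Round 2 (the candidate proposes): the employer can get 90 next round, worth 0.91 × 90 = 81.9 now, so the candidate offers 81.9, keeping 68.1.
Round 1 (the employer proposes): the candidate can get 68.1 next round, worth 0.4 × 68.1 = 27.24 now, so the employer offers 27.24, keeping 122.76.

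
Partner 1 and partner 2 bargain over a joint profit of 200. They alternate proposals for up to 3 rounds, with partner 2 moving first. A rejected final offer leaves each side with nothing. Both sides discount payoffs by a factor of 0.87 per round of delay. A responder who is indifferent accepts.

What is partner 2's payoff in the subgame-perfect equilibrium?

Work backward from the last round.
Round 3 (partner 2 proposes): rejection yields 0 for partner 1; partner 2 offers 0 and keeps 200.
Round 2 (partner 1 proposes): partner 2 can get 200 next round, worth 0.87 × 200 = 174 now. Partner 1 offers 174 and keeps 200 − 174 = 26.
Round 1 (partner 2 proposes): partner 1 can get 26 next round, worth 0.87 × 26 = 22.62 now. Partner 2 offers 22.62 and keeps 200 − 22.62 = 177.38.

177.38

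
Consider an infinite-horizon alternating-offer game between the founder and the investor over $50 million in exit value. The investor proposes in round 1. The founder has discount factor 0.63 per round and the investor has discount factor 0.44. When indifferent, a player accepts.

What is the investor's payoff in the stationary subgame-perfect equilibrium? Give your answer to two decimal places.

In a stationary SPE each proposer offers the other exactly their discounted continuation value.
If the investor keeps x when proposing and the founder keeps y when proposing, then x = 50 − 0.63y and y = 50 − 0.44x.
Solving: x = 50(1 − 0.63) / (1 − 0.44·0.63) = 18.5 / 0.7228 ≈ 25.5949.
The founder gets 50 − 25.5949 ≈ 24.4051.

25.59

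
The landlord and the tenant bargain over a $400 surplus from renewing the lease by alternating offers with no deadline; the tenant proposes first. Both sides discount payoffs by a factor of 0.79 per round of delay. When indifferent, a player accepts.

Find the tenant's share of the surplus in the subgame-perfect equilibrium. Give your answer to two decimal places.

Let x be the tenant's share when the tenant proposes and y be the landlord's share when the landlord proposes.
The landlord accepts iff offered ≥ 0.79·y, so x = 400 − 0.79y. Symmetrically y = 400 − 0.79x.
Substituting: x = 400 − 0.79(400 − 0.79x), giving x(1 − 0.79·0.79) = 400(1 − 0.79).
So x = 400 × 0.21 / 0.3759 ≈ 223.4637, and the landlord receives 400 − x ≈ 176.5363.

223.46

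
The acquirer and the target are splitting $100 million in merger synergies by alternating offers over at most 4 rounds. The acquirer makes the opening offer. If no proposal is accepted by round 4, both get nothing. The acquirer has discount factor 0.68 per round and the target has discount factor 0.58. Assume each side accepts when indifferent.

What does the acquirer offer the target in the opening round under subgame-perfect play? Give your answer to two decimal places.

Round 4 (the target proposes): the acquirer will accept anything ≥ 0, so the target offers 0 and keeps 100.
Round 3 (the acquirer proposes): the target can get 100 next round, worth 0.58 × 100 = 58 now; the acquirer offers that and keeps 42.
Round 2 (the target proposes): the acquirer can get 42 next round, worth 0.68 × 42 = 28.56 now; the target offers that and keeps 71.44.
Round 1 (the acquirer proposes): the target can get 71.44 next round, worth 0.58 × 71.44 = 41.4352 now; the acquirer offers that and keeps 58.5648.

41.44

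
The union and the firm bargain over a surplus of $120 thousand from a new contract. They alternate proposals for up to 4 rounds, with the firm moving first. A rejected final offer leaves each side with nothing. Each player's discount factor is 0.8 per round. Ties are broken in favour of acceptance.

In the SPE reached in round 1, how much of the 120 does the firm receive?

Round 4 (the union proposes): the firm will accept anything ≥ 0, so the union offers 0 and keeps 120.
Round 3 (the firm proposes): the union can get 120 next round, worth 0.8 × 120 = 96 now, so the firm offers 96, keeping 24.
Round 2 (the union proposes): the firm can get 24 next round, worth 0.8 × 24 = 19.2 now; the union offers that and keeps 100.8.
Round 1 (the firm proposes): the union can get 100.8 next round, worth 0.8 × 100.8 = 80.64 now. The firm offers 80.64 and keeps 120 − 80.64 = 39.36.

39.36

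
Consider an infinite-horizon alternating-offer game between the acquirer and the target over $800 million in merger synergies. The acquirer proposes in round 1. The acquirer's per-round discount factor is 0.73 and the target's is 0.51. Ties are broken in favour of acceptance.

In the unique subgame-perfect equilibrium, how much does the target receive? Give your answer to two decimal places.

175.50

In a stationary SPE each proposer offers the other exactly their discounted continuation value.
If the acquirer keeps x when proposing and the target keeps y when proposing, then x = 800 − 0.51y and y = 800 − 0.73x.
Solving: x = 800(1 − 0.51) / (1 − 0.73·0.51) = 392 / 0.6277 ≈ 624.5022.
The target gets 800 − 624.5022 ≈ 175.4978.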